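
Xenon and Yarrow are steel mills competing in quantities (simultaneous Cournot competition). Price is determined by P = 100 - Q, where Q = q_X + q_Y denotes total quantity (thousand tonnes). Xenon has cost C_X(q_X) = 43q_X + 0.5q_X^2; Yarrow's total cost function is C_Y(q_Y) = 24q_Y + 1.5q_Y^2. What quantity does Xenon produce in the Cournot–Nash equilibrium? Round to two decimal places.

Xenon's profit: π_X = (100 - Q)q_X - (43q_X + (1/2)q_X²). Setting ∂π_X/∂q_X = 0: 57 - 3q_X - (q_Y) = 0.
Yarrow's profit: π_Y = (100 - Q)q_Y - (24q_Y + (3/2)q_Y²). Setting ∂π_Y/∂q_Y = 0: 76 - 5q_Y - (q_X) = 0.
Rearranging gives the reaction functions q_X = (57 - q_Y)/3 and q_Y = (76 - q_X)/5.
Solving the pair: q_X = 209/14, q_Y = 171/14.

14.93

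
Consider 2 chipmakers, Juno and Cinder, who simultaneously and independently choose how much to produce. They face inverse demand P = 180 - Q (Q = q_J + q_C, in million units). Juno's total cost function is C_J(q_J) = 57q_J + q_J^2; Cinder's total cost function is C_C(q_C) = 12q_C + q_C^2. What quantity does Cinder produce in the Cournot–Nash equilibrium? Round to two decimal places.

Juno's profit: π_J = (180 - Q)q_J - (57q_J + q_J²). Setting ∂π_J/∂q_J = 0: 123 - 4q_J - (q_C) = 0.
Cinder's profit: π_C = (180 - Q)q_C - (12q_C + q_C²). Setting ∂π_C/∂q_C = 0: 168 - 4q_C - (q_J) = 0.
So q_J = (123 - q_C)/4 and q_C = (168 - q_J)/4.
Solving the pair: q_J = 108/5, q_C = 183/5.

36.60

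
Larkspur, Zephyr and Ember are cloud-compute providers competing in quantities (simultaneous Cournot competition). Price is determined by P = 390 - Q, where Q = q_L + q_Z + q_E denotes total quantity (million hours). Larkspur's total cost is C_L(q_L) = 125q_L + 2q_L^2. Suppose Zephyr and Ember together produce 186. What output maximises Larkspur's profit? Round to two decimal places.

With rivals' combined output fixed at 186, Larkspur's profit is π_L = (390 - 186 - q_L)q_L - (125q_L + 2q_L²) = (204 - q_L)q_L - (125q_L + 2q_L²).
∂π_L/∂q_L = 79 - 6q_L = 0, so q_L = 79/6.

13.17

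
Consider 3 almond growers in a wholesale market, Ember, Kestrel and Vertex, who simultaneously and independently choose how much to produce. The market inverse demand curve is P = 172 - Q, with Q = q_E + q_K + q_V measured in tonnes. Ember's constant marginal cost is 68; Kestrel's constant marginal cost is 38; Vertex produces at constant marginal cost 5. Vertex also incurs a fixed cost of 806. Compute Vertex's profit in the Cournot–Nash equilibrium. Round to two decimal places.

Ember's profit: π_E = (172 - Q)q_E - (68q_E). Setting ∂π_E/∂q_E = 0: 104 - 2q_E - (q_K + q_V) = 0.
Kestrel's first-order condition: 134 - 2q_K - (q_E + q_V) = 0.
Vertex's profit: π_V = (172 - Q)q_V - (5q_V). Setting ∂π_V/∂q_V = 0: 167 - 2q_V - (q_E + q_K) = 0.
Adding the 3 first-order conditions: 405 − 4Q = 0, so Q = 405/4.
Back-substituting: q_E = (104 − 405/4) = 11/4, q_K = (134 − 405/4) = 131/4, q_V = (167 − 405/4) = 263/4.
Price P = 172 - 405/4 = 283/4.
Vertex's profit: (283/4 - 5)·(263/4) - 806 = 3517.0625.

3517.06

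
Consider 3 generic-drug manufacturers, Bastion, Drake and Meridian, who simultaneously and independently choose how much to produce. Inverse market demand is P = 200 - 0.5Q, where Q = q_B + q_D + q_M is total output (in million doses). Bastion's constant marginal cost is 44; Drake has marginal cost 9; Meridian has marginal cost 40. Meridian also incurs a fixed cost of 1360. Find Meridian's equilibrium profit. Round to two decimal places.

851.13

Bastion's profit: π_B = (200 - 0.5Q)q_B - (44q_B). Setting ∂π_B/∂q_B = 0: 156 - q_B - (1/2)(q_D + q_M) = 0.
Drake's profit: π_D = (200 - 0.5Q)q_D - (9q_D). Setting ∂π_D/∂q_D = 0: 191 - q_D - (1/2)(q_B + q_M) = 0.
Meridian's first-order condition: 160 - q_M - (1/2)(q_B + q_D) = 0.
Summing all 3 equations gives 507 − 2Q = 0, hence Q = 507/2.
Back-substituting: q_B = (156 − 507/4)/(1/2) = 117/2, q_D = (191 − 507/4)/(1/2) = 257/2, q_M = (160 − 507/4)/(1/2) = 133/2.
Price P = 200 - (1/2)·(507/2) = 293/4.
Meridian's profit: (293/4 - 40)·(133/2) - 1360 = 851.1250.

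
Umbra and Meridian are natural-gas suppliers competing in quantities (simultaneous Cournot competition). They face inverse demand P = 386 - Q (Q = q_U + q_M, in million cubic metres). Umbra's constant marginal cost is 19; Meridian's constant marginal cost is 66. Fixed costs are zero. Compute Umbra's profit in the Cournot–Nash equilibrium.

19044

Umbra's profit: π_U = (386 - Q)q_U - (19q_U). Setting ∂π_U/∂q_U = 0: 367 - 2q_U - (q_M) = 0.
Meridian's profit: π_M = (386 - Q)q_M - (66q_M). Setting ∂π_M/∂q_M = 0: 320 - 2q_M - (q_U) = 0.
Rearranging gives the reaction functions q_U = (367 - q_M)/2 and q_M = (320 - q_U)/2.
Substituting one into the other gives q_U = 138 and q_M = 91.
Price P = 386 - 229 = 157.
Umbra's profit: (157 - 19)·138 = 19044.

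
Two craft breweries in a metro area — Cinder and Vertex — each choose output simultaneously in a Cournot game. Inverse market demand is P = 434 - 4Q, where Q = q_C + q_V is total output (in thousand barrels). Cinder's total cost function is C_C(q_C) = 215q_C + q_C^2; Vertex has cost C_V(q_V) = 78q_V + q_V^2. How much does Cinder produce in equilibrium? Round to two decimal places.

Cinder's profit: π_C = (434 - 4Q)q_C - (215q_C + q_C²). Setting ∂π_C/∂q_C = 0: 219 - 10q_C - 4(q_V) = 0.
Vertex's first-order condition: 356 - 10q_V - 4(q_C) = 0.
So q_C = (219 - 4q_V)/10 and q_V = (356 - 4q_C)/10.
Substituting one into the other gives q_C = 383/42 and q_V = 671/21.

9.12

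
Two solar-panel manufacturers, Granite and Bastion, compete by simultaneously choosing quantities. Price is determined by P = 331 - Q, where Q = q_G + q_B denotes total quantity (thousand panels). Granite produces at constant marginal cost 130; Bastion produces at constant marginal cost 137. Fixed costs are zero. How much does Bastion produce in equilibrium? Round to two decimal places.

62.33

Granite's profit: π_G = (331 - Q)q_G - (130q_G). Setting ∂π_G/∂q_G = 0: 201 - 2q_G - (q_B) = 0.
Bastion's first-order condition: 194 - 2q_B - (q_G) = 0.
Rearranging gives the reaction functions q_G = (201 - q_B)/2 and q_B = (194 - q_G)/2.
Solving the pair: q_G = 208/3, q_B = 187/3.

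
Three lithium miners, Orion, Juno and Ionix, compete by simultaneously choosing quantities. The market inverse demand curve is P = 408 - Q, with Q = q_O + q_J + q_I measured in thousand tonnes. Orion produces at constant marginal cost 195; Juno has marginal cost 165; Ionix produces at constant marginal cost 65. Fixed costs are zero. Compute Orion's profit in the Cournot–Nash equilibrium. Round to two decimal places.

175.56

Orion's profit: π_O = (408 - Q)q_O - (195q_O). Setting ∂π_O/∂q_O = 0: 213 - 2q_O - (q_J + q_I) = 0.
Juno's profit: π_J = (408 - Q)q_J - (165q_J). Setting ∂π_J/∂q_J = 0: 243 - 2q_J - (q_O + q_I) = 0.
Ionix's first-order condition: 343 - 2q_I - (q_O + q_J) = 0.
Adding the 3 conditions: 799 − 2Q − 2Q = 0, i.e. Q = 799/4.
Back-substituting: q_O = (213 − 799/4) = 53/4, q_J = (243 − 799/4) = 173/4, q_I = (343 − 799/4) = 573/4.
Price P = 408 - 799/4 = 833/4.
Orion's profit: (833/4 - 195)·(53/4) = 175.5625.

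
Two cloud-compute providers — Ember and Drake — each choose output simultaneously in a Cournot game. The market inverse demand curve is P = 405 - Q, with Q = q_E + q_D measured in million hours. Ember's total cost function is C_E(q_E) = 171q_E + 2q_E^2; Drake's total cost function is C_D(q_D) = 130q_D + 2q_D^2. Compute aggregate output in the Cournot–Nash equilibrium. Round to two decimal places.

Ember's profit: π_E = (405 - Q)q_E - (171q_E + 2q_E²). Setting ∂π_E/∂q_E = 0: 234 - 6q_E - (q_D) = 0.
Drake's first-order condition: 275 - 6q_D - (q_E) = 0.
So q_E = (234 - q_D)/6 and q_D = (275 - q_E)/6.
Substituting one into the other gives q_E = 1129/35 and q_D = 1416/35.
Total output Q = 1129/35 + 1416/35 = 509/7.

72.71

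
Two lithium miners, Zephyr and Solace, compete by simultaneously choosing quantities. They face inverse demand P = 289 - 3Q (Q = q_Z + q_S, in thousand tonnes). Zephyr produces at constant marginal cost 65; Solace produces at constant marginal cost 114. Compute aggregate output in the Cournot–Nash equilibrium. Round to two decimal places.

Zephyr's profit: π_Z = (289 - 3Q)q_Z - (65q_Z). Setting ∂π_Z/∂q_Z = 0: 224 - 6q_Z - 3(q_S) = 0.
Solace's profit: π_S = (289 - 3Q)q_S - (114q_S). Setting ∂π_S/∂q_S = 0: 175 - 6q_S - 3(q_Z) = 0.
Rearranging gives the reaction functions q_Z = (224 - 3q_S)/6 and q_S = (175 - 3q_Z)/6.
Substituting one into the other gives q_Z = 91/3 and q_S = 14.
Total output Q = 91/3 + 14 = 133/3.

44.33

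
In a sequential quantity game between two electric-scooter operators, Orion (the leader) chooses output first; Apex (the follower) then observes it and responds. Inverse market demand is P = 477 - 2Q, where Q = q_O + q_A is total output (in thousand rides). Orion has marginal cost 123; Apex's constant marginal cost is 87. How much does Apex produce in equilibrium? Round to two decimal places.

Solve by backward induction. Given q_O, the follower Apex maximises π_A = (477 - 2q_O - 2q_A)q_A - 87q_A.
Setting the follower's marginal profit to zero, 390 - 2q_O - 4q_A = 0, i.e. q_A = (390 - 2q_O)/4.
The leader anticipates this reaction. Substituting into P = 477 - 2Q gives P = 282 - q_O, so π_O = (282 - q_O)q_O - 123q_O.
The leader's first-order condition 159 - 2q_O = 0 yields q_O = 159/2.
Then q_A = (390 - 2·(159/2))/4 = 231/4.

57.75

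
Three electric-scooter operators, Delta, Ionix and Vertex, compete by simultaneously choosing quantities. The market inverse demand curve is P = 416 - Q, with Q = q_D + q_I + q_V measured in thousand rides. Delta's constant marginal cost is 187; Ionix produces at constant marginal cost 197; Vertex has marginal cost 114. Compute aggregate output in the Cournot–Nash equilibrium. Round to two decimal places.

Delta's profit: π_D = (416 - Q)q_D - (187q_D). Setting ∂π_D/∂q_D = 0: 229 - 2q_D - (q_I + q_V) = 0.
Ionix's profit: π_I = (416 - Q)q_I - (197q_I). Setting ∂π_I/∂q_I = 0: 219 - 2q_I - (q_D + q_V) = 0.
Vertex's first-order condition: 302 - 2q_V - (q_D + q_I) = 0.
Adding the 3 first-order conditions: 750 − 4Q = 0, so Q = 375/2.
Back-substituting: q_D = (229 − 375/2) = 83/2, q_I = (219 − 375/2) = 63/2, q_V = (302 − 375/2) = 229/2.
Total output Q = 83/2 + 63/2 + 229/2 = 375/2.

187.50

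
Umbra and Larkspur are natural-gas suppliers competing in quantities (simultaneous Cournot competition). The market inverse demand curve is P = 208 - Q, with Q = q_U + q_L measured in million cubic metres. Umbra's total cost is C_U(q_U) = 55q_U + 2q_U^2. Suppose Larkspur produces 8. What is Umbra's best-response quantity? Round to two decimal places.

24.17

With the rival's output fixed at 8, Umbra's profit is π_U = (208 - 8 - q_U)q_U - (55q_U + 2q_U²) = (200 - q_U)q_U - (55q_U + 2q_U²).
∂π_U/∂q_U = 145 - 6q_U = 0, so q_U = 145/6.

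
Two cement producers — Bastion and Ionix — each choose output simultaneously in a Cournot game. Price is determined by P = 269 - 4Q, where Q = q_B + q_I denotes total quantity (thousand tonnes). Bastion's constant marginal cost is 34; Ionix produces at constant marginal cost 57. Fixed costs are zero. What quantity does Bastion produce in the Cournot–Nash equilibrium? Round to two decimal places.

Bastion's profit: π_B = (269 - 4Q)q_B - (34q_B). Setting ∂π_B/∂q_B = 0: 235 - 8q_B - 4(q_I) = 0.
Ionix's profit: π_I = (269 - 4Q)q_I - (57q_I). Setting ∂π_I/∂q_I = 0: 212 - 8q_I - 4(q_B) = 0.
Best responses: q_B = (235 - 4q_I)/8, q_I = (212 - 4q_B)/8.
Substituting one into the other gives q_B = 43/2 and q_I = 63/4.

21.50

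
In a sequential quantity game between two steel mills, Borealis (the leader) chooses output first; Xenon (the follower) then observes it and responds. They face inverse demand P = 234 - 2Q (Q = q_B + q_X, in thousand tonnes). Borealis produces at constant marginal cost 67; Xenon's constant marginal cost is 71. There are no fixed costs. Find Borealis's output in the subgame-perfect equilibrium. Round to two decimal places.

42.75

The follower Xenon best-responds to any q_B: π_X = (234 - 2Q)q_X - 71q_X.
∂π_X/∂q_X = 163 - 2q_B - 4q_X = 0 gives the reaction function q_X = (163 - 2q_B)/4.
The leader anticipates this reaction. Substituting into P = 234 - 2Q gives P = 305/2 - q_B, so π_B = (305/2 - q_B)q_B - 67q_B.
Leader FOC: 171/2 - 2q_B = 0, so q_B = 171/4.
Then q_X = (163 - 2·(171/4))/4 = 155/8.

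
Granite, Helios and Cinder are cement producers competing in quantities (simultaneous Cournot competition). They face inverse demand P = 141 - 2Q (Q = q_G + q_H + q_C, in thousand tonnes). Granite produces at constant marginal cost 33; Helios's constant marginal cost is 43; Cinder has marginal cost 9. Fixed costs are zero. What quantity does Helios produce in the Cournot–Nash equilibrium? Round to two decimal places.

Granite's profit: π_G = (141 - 2Q)q_G - (33q_G). Setting ∂π_G/∂q_G = 0: 108 - 4q_G - 2(q_H + q_C) = 0.
Helios's first-order condition: 98 - 4q_H - 2(q_G + q_C) = 0.
Cinder's first-order condition: 132 - 4q_C - 2(q_G + q_H) = 0.
Summing all 3 equations gives 338 − 8Q = 0, hence Q = 169/4.
Back-substituting: q_G = (108 − 169/2)/2 = 47/4, q_H = (98 − 169/2)/2 = 27/4, q_C = (132 − 169/2)/2 = 95/4.

6.75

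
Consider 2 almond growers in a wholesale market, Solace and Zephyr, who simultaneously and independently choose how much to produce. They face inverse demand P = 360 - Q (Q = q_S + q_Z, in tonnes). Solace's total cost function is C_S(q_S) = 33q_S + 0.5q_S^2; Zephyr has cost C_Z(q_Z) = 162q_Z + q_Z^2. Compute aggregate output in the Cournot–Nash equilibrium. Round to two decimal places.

Solace's profit: π_S = (360 - Q)q_S - (33q_S + (1/2)q_S²). Setting ∂π_S/∂q_S = 0: 327 - 3q_S - (q_Z) = 0.
Zephyr's profit: π_Z = (360 - Q)q_Z - (162q_Z + q_Z²). Setting ∂π_Z/∂q_Z = 0: 198 - 4q_Z - (q_S) = 0.
Rearranging gives the reaction functions q_S = (327 - q_Z)/3 and q_Z = (198 - q_S)/4.
Substituting one into the other gives q_S = 1110/11 and q_Z = 267/11.
Total output Q = 1110/11 + 267/11 = 1377/11.

125.18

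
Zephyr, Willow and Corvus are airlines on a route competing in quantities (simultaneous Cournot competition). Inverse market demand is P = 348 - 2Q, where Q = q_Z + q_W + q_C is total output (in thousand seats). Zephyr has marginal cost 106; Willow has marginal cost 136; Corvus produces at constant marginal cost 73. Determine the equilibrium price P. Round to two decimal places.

165.75

Zephyr's profit: π_Z = (348 - 2Q)q_Z - (106q_Z). Setting ∂π_Z/∂q_Z = 0: 242 - 4q_Z - 2(q_W + q_C) = 0.
Willow's profit: π_W = (348 - 2Q)q_W - (136q_W). Setting ∂π_W/∂q_W = 0: 212 - 4q_W - 2(q_Z + q_C) = 0.
Corvus's profit: π_C = (348 - 2Q)q_C - (73q_C). Setting ∂π_C/∂q_C = 0: 275 - 4q_C - 2(q_Z + q_W) = 0.
Summing all 3 equations gives 729 − 8Q = 0, hence Q = 729/8.
Back-substituting: q_Z = (242 − 729/4)/2 = 239/8, q_W = (212 − 729/4)/2 = 119/8, q_C = (275 − 729/4)/2 = 371/8.
Total output Q = 729/8, so price P = 348 - 2·(729/8) = 663/4.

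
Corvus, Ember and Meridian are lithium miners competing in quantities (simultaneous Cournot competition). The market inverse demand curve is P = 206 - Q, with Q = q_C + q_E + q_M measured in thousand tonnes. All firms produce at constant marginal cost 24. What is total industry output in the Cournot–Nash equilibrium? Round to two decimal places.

Each firm earns π_i = (206 - Q)q_i - 24q_i.
First-order condition (treating rivals' output as given): 182 - 2q_i - Σ_{j≠i} q_j = 0.
By symmetry each firm produces the same amount; substituting Σ_{j≠i} q_j = 2q_i yields q_i = 182/4 = 91/2.
Total output Q = 91/2 + 91/2 + 91/2 = 273/2.

136.50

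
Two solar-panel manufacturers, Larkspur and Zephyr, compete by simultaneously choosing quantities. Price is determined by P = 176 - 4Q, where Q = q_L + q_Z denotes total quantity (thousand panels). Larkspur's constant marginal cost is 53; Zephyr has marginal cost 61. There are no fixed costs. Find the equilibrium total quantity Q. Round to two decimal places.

19.83

Larkspur's profit: π_L = (176 - 4Q)q_L - (53q_L). Setting ∂π_L/∂q_L = 0: 123 - 8q_L - 4(q_Z) = 0.
Zephyr's profit: π_Z = (176 - 4Q)q_Z - (61q_Z). Setting ∂π_Z/∂q_Z = 0: 115 - 8q_Z - 4(q_L) = 0.
Rearranging gives the reaction functions q_L = (123 - 4q_Z)/8 and q_Z = (115 - 4q_L)/8.
Substituting one into the other gives q_L = 131/12 and q_Z = 107/12.
Total output Q = 131/12 + 107/12 = 119/6.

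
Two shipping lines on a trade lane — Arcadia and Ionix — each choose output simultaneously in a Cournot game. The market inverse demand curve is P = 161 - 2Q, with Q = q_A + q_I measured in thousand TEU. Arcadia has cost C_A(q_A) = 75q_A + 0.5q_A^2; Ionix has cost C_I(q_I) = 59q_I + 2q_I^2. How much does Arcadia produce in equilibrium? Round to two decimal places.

Arcadia's profit: π_A = (161 - 2Q)q_A - (75q_A + (1/2)q_A²). Setting ∂π_A/∂q_A = 0: 86 - 5q_A - 2(q_I) = 0.
Ionix's profit: π_I = (161 - 2Q)q_I - (59q_I + 2q_I²). Setting ∂π_I/∂q_I = 0: 102 - 8q_I - 2(q_A) = 0.
Rearranging gives the reaction functions q_A = (86 - 2q_I)/5 and q_I = (102 - 2q_A)/8.
Solving the pair: q_A = 121/9, q_I = 169/18.

13.44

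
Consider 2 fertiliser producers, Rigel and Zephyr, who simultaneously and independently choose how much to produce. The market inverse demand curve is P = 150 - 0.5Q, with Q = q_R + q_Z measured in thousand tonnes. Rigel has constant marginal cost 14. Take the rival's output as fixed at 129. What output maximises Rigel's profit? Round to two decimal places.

With the rival's output fixed at 129, Rigel's profit is π_R = (150 - (1/2)·129 - (1/2)q_R)q_R - (14q_R) = (171/2 - (1/2)q_R)q_R - (14q_R).
∂π_R/∂q_R = 143/2 - q_R = 0, so q_R = 143/2.

71.50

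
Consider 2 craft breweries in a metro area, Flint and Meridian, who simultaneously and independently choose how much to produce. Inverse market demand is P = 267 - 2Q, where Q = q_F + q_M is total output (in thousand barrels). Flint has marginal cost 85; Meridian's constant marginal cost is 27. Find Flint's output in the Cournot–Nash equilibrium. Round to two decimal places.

20.67

Flint's profit: π_F = (267 - 2Q)q_F - (85q_F). Setting ∂π_F/∂q_F = 0: 182 - 4q_F - 2(q_M) = 0.
Meridian's first-order condition: 240 - 4q_M - 2(q_F) = 0.
Rearranging gives the reaction functions q_F = (182 - 2q_M)/4 and q_M = (240 - 2q_F)/4.
Solving the pair: q_F = 62/3, q_M = 149/3.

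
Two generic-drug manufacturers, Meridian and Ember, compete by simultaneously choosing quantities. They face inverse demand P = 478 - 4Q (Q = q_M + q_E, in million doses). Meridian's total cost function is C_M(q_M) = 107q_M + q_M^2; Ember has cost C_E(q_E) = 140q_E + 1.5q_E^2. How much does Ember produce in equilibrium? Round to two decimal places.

20.17

Meridian's profit: π_M = (478 - 4Q)q_M - (107q_M + q_M²). Setting ∂π_M/∂q_M = 0: 371 - 10q_M - 4(q_E) = 0.
Ember's profit: π_E = (478 - 4Q)q_E - (140q_E + (3/2)q_E²). Setting ∂π_E/∂q_E = 0: 338 - 11q_E - 4(q_M) = 0.
So q_M = (371 - 4q_E)/10 and q_E = (338 - 4q_M)/11.
Substituting one into the other gives q_M = 29.0319 and q_E = 948/47.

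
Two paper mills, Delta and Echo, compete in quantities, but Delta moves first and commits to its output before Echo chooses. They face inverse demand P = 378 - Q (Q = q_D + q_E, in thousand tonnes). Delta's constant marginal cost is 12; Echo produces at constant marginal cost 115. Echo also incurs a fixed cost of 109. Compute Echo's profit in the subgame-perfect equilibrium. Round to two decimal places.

The follower Echo best-responds to any q_D: π_E = (378 - Q)q_E - 115q_E.
Setting the follower's marginal profit to zero, 263 - q_D - 2q_E = 0, i.e. q_E = (263 - q_D)/2.
The leader anticipates this reaction. Substituting into P = 378 - Q gives P = 493/2 - (1/2)q_D, so π_D = (493/2 - (1/2)q_D)q_D - 12q_D.
The leader's first-order condition 469/2 - q_D = 0 yields q_D = 469/2.
Then q_E = (263 - 469/2)/2 = 57/4.
Price P = 378 - 995/4 = 517/4.
Echo's profit: (517/4 - 115)·(57/4) - 109 = 1505/16.

94.06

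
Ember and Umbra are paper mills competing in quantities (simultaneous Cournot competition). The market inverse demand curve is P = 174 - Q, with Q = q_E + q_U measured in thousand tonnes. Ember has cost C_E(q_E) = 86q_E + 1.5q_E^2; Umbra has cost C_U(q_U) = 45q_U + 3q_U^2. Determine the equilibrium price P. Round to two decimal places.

144.97

Ember's profit: π_E = (174 - Q)q_E - (86q_E + (3/2)q_E²). Setting ∂π_E/∂q_E = 0: 88 - 5q_E - (q_U) = 0.
Umbra's first-order condition: 129 - 8q_U - (q_E) = 0.
Rearranging gives the reaction functions q_E = (88 - q_U)/5 and q_U = (129 - q_E)/8.
Substituting one into the other gives q_E = 575/39 and q_U = 557/39.
Total output Q = 1132/39, so price P = 174 - 1132/39 = 144.9744.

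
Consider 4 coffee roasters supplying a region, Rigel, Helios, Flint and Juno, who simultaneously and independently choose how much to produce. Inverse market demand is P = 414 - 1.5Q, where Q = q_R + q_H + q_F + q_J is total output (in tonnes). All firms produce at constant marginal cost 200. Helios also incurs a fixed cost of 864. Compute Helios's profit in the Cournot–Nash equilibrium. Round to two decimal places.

357.23

A representative firm's profit is π_i = q_i(414 - 1.5Q) - 200q_i.
First-order condition (treating rivals' output as given): 214 - 3q_i - (3/2)·Σ_{j≠i} q_j = 0.
With identical firms every q_j equals q_i, so Σ_{j≠i} q_j = 3q_i and 214 = (15/2)q_i, giving q_i = 428/15.
Price P = 414 - (3/2)·(1712/15) = 1214/5.
Helios's profit: (1214/5 - 200)·(428/15) - 864 = 357.2267.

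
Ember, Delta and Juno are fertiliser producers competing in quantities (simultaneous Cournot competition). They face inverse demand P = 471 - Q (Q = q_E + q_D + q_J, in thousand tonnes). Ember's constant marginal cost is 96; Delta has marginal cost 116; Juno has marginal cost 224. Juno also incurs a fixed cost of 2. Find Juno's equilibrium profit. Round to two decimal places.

5.56

Ember's profit: π_E = (471 - Q)q_E - (96q_E). Setting ∂π_E/∂q_E = 0: 375 - 2q_E - (q_D + q_J) = 0.
Delta's profit: π_D = (471 - Q)q_D - (116q_D). Setting ∂π_D/∂q_D = 0: 355 - 2q_D - (q_E + q_J) = 0.
Juno's profit: π_J = (471 - Q)q_J - (224q_J). Setting ∂π_J/∂q_J = 0: 247 - 2q_J - (q_E + q_D) = 0.
Adding the 3 conditions: 977 − 2Q − 2Q = 0, i.e. Q = 977/4.
Back-substituting: q_E = (375 − 977/4) = 523/4, q_D = (355 − 977/4) = 443/4, q_J = (247 − 977/4) = 11/4.
Price P = 471 - 977/4 = 907/4.
Juno's profit: (907/4 - 224)·(11/4) - 2 = 89/16.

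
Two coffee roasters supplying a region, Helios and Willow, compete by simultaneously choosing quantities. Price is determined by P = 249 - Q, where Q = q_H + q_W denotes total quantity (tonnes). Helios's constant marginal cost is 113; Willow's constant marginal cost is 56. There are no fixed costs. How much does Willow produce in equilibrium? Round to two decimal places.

83.33

Helios's profit: π_H = (249 - Q)q_H - (113q_H). Setting ∂π_H/∂q_H = 0: 136 - 2q_H - (q_W) = 0.
Willow's profit: π_W = (249 - Q)q_W - (56q_W). Setting ∂π_W/∂q_W = 0: 193 - 2q_W - (q_H) = 0.
Best responses: q_H = (136 - q_W)/2, q_W = (193 - q_H)/2.
Substituting one into the other gives q_H = 79/3 and q_W = 250/3.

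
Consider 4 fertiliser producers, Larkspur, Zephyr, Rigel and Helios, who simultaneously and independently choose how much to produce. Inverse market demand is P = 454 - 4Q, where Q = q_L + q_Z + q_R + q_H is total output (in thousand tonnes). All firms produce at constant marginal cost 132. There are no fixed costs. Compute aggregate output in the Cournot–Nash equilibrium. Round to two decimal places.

64.40

A representative firm's profit is π_i = q_i(454 - 4Q) - 132q_i.
Setting ∂π_i/∂q_i = 0 with rivals' quantities fixed: 322 - 8q_i - 4·Σ_{j≠i} q_j = 0.
By symmetry each firm produces the same amount; substituting Σ_{j≠i} q_j = 3q_i yields q_i = 322/20 = 161/10.
Total output Q = 161/10 + 161/10 + 161/10 + 161/10 = 322/5.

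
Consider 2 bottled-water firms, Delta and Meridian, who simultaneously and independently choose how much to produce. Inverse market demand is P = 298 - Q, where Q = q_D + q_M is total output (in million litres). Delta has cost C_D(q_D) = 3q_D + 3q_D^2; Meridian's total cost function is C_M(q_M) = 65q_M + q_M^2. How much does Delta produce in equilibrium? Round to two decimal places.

Delta's profit: π_D = (298 - Q)q_D - (3q_D + 3q_D²). Setting ∂π_D/∂q_D = 0: 295 - 8q_D - (q_M) = 0.
Meridian's profit: π_M = (298 - Q)q_M - (65q_M + q_M²). Setting ∂π_M/∂q_M = 0: 233 - 4q_M - (q_D) = 0.
Best responses: q_D = (295 - q_M)/8, q_M = (233 - q_D)/4.
Solving the pair: q_D = 947/31, q_M = 1569/31.

30.55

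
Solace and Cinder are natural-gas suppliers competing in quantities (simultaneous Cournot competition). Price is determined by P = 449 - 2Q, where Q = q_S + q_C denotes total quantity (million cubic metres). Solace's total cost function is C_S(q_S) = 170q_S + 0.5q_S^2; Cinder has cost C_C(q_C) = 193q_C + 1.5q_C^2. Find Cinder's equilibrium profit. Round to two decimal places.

1898.54

Solace's profit: π_S = (449 - 2Q)q_S - (170q_S + (1/2)q_S²). Setting ∂π_S/∂q_S = 0: 279 - 5q_S - 2(q_C) = 0.
Cinder's first-order condition: 256 - 7q_C - 2(q_S) = 0.
Best responses: q_S = (279 - 2q_C)/5, q_C = (256 - 2q_S)/7.
Substituting one into the other gives q_S = 1441/31 and q_C = 722/31.
Price P = 449 - 2·69.7742 = 309.4516.
Cinder's profit: 309.4516·(722/31) - 193·(722/31) - (3/2)(722/31)² = 1898.5369.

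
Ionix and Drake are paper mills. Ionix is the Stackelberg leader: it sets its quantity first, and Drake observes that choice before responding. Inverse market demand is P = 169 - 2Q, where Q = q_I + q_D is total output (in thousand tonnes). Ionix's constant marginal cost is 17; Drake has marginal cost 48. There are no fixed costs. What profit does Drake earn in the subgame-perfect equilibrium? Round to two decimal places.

Solve by backward induction. Given q_I, the follower Drake maximises π_D = (169 - 2q_I - 2q_D)q_D - 48q_D.
Setting the follower's marginal profit to zero, 121 - 2q_I - 4q_D = 0, i.e. q_D = (121 - 2q_I)/4.
Ionix substitutes q_D(q_I) into its own profit: π_I = q_I(169 - 2q_I - (121 - 2q_I)/2) - 17q_I = (217/2 - q_I)q_I - 17q_I.
Leader FOC: 183/2 - 2q_I = 0, so q_I = 183/4.
Then q_D = (121 - 2·(183/4))/4 = 59/8.
Price P = 169 - 2·(425/8) = 251/4.
Drake's profit: (251/4 - 48)·(59/8) = 108.7813.

108.78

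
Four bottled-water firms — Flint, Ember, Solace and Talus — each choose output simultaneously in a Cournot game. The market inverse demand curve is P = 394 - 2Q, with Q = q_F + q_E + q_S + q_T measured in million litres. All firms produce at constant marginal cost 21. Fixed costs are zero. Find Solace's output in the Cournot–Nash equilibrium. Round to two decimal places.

37.30

Each firm earns π_i = (394 - 2Q)q_i - 21q_i.
First-order condition (treating rivals' output as given): 373 - 4q_i - 2·Σ_{j≠i} q_j = 0.
By symmetry each firm produces the same amount; substituting Σ_{j≠i} q_j = 3q_i yields q_i = 373/10.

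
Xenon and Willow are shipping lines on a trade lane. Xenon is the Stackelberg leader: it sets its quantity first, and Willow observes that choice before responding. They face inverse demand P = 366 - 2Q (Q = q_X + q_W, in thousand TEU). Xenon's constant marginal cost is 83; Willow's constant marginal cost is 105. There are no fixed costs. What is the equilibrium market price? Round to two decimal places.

159.25

Solve by backward induction. Given q_X, the follower Willow maximises π_W = (366 - 2q_X - 2q_W)q_W - 105q_W.
Follower FOC: 261 - 2q_X - 4q_W = 0, so q_W(q_X) = (261 - 2q_X)/4.
Xenon substitutes q_W(q_X) into its own profit: π_X = q_X(366 - 2q_X - (261 - 2q_X)/2) - 83q_X = (471/2 - q_X)q_X - 83q_X.
The leader's first-order condition 305/2 - 2q_X = 0 yields q_X = 305/4.
Then q_W = (261 - 2·(305/4))/4 = 217/8.
Total output Q = 827/8, so price P = 366 - 2·(827/8) = 637/4.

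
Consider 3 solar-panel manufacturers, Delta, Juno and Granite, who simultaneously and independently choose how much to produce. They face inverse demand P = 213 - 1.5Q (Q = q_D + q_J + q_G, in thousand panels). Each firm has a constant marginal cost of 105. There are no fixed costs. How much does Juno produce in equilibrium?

18

A representative firm's profit is π_i = q_i(213 - 1.5Q) - 105q_i.
First-order condition (treating rivals' output as given): 108 - 3q_i - (3/2)·Σ_{j≠i} q_j = 0.
By symmetry each firm produces the same amount; substituting Σ_{j≠i} q_j = 2q_i yields q_i = 108/6 = 18.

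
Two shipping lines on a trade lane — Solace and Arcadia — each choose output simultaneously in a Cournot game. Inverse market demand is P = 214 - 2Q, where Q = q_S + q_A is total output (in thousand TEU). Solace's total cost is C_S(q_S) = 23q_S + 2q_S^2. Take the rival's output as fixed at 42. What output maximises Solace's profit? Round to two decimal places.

13.38

With the rival's output fixed at 42, Solace's profit is π_S = (214 - 2·42 - 2q_S)q_S - (23q_S + 2q_S²) = (130 - 2q_S)q_S - (23q_S + 2q_S²).
∂π_S/∂q_S = 107 - 8q_S = 0, so q_S = 107/8.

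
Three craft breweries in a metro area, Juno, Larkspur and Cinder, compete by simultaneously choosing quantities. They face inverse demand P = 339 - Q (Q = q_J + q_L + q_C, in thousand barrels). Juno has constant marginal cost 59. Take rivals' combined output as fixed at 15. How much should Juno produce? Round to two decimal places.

With rivals' combined output fixed at 15, Juno's profit is π_J = (339 - 15 - q_J)q_J - (59q_J) = (324 - q_J)q_J - (59q_J).
∂π_J/∂q_J = 265 - 2q_J = 0, so q_J = 265/2.

132.50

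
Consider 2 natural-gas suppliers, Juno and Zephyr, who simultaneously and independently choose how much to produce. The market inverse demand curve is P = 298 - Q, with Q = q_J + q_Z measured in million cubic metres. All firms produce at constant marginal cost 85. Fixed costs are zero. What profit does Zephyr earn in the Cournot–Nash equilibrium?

A representative firm's profit is π_i = q_i(298 - Q) - 85q_i.
Setting ∂π_i/∂q_i = 0 with rivals' quantities fixed: 213 - 2q_i - q_j = 0.
By symmetry each firm produces the same amount; substituting q_j = q_i yields q_i = 213/3 = 71.
Price P = 298 - 142 = 156.
Zephyr's profit: (156 - 85)·71 = 5041.

5041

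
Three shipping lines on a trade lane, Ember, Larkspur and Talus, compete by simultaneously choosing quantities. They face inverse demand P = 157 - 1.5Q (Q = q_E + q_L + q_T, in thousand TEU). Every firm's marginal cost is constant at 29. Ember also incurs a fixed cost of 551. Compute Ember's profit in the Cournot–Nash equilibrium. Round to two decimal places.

131.67

A representative firm's profit is π_i = q_i(157 - 1.5Q) - 29q_i.
Setting ∂π_i/∂q_i = 0 with rivals' quantities fixed: 128 - 3q_i - (3/2)·Σ_{j≠i} q_j = 0.
With identical firms every q_j equals q_i, so Σ_{j≠i} q_j = 2q_i and 128 = 6q_i, giving q_i = 64/3.
Price P = 157 - (3/2)·64 = 61.
Ember's profit: (61 - 29)·(64/3) - 551 = 395/3.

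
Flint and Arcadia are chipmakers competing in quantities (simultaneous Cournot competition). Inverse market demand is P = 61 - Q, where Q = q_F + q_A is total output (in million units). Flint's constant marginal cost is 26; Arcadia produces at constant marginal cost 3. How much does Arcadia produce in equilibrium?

27

Flint's profit: π_F = (61 - Q)q_F - (26q_F). Setting ∂π_F/∂q_F = 0: 35 - 2q_F - (q_A) = 0.
Arcadia's profit: π_A = (61 - Q)q_A - (3q_A). Setting ∂π_A/∂q_A = 0: 58 - 2q_A - (q_F) = 0.
So q_F = (35 - q_A)/2 and q_A = (58 - q_F)/2.
Solving the pair: q_F = 4, q_A = 27.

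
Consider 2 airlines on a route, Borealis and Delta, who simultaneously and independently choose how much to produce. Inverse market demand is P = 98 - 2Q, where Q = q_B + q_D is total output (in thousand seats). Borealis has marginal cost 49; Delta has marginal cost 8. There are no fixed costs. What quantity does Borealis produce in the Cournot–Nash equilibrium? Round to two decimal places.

Borealis's profit: π_B = (98 - 2Q)q_B - (49q_B). Setting ∂π_B/∂q_B = 0: 49 - 4q_B - 2(q_D) = 0.
Delta's first-order condition: 90 - 4q_D - 2(q_B) = 0.
Rearranging gives the reaction functions q_B = (49 - 2q_D)/4 and q_D = (90 - 2q_B)/4.
Substituting one into the other gives q_B = 4/3 and q_D = 131/6.

1.33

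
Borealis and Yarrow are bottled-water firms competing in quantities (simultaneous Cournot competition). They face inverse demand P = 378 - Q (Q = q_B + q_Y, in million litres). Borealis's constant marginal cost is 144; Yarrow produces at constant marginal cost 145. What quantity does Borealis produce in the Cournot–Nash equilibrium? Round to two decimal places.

Borealis's profit: π_B = (378 - Q)q_B - (144q_B). Setting ∂π_B/∂q_B = 0: 234 - 2q_B - (q_Y) = 0.
Yarrow's first-order condition: 233 - 2q_Y - (q_B) = 0.
Best responses: q_B = (234 - q_Y)/2, q_Y = (233 - q_B)/2.
Solving the pair: q_B = 235/3, q_Y = 232/3.

78.33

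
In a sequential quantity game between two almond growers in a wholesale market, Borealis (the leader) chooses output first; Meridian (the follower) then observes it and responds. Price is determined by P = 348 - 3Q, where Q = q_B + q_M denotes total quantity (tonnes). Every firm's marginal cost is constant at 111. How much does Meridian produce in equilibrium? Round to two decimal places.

The follower Meridian best-responds to any q_B: π_M = (348 - 3Q)q_M - 111q_M.
∂π_M/∂q_M = 237 - 3q_B - 6q_M = 0 gives the reaction function q_M = (237 - 3q_B)/6.
The leader anticipates this reaction. Substituting into P = 348 - 3Q gives P = 459/2 - (3/2)q_B, so π_B = (459/2 - (3/2)q_B)q_B - 111q_B.
The leader's first-order condition 237/2 - 3q_B = 0 yields q_B = 79/2.
Then q_M = (237 - 3·(79/2))/6 = 79/4.

19.75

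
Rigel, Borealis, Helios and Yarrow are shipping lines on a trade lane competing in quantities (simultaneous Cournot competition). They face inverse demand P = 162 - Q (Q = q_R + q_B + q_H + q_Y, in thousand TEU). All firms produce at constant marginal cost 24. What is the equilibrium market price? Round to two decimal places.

51.60

Each firm earns π_i = (162 - Q)q_i - 24q_i.
First-order condition (treating rivals' output as given): 138 - 2q_i - Σ_{j≠i} q_j = 0.
By symmetry each firm produces the same amount; substituting Σ_{j≠i} q_j = 3q_i yields q_i = 138/5.
Total output Q = 552/5, so price P = 162 - 552/5 = 258/5.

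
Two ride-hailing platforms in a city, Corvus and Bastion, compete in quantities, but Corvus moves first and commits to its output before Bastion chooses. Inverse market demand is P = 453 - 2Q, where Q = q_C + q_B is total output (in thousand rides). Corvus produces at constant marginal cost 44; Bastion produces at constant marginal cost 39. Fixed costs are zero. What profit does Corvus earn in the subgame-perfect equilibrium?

10201

Solve by backward induction. Given q_C, the follower Bastion maximises π_B = (453 - 2q_C - 2q_B)q_B - 39q_B.
∂π_B/∂q_B = 414 - 2q_C - 4q_B = 0 gives the reaction function q_B = (414 - 2q_C)/4.
Corvus substitutes q_B(q_C) into its own profit: π_C = q_C(453 - 2q_C - (414 - 2q_C)/2) - 44q_C = (246 - q_C)q_C - 44q_C.
Leader FOC: 202 - 2q_C = 0, so q_C = 101.
Then q_B = (414 - 2·101)/4 = 53.
Price P = 453 - 2·154 = 145.
Corvus's profit: (145 - 44)·101 = 10201.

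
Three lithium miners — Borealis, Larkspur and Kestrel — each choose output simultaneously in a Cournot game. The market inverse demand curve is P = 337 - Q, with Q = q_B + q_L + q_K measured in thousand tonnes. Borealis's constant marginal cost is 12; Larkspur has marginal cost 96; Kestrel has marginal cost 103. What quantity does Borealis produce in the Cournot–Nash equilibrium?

Borealis's profit: π_B = (337 - Q)q_B - (12q_B). Setting ∂π_B/∂q_B = 0: 325 - 2q_B - (q_L + q_K) = 0.
Larkspur's profit: π_L = (337 - Q)q_L - (96q_L). Setting ∂π_L/∂q_L = 0: 241 - 2q_L - (q_B + q_K) = 0.
Kestrel's first-order condition: 234 - 2q_K - (q_B + q_L) = 0.
Adding the 3 conditions: 800 − 2Q − 2Q = 0, i.e. Q = 200.
Back-substituting: q_B = (325 − 200) = 125, q_L = (241 − 200) = 41, q_K = (234 − 200) = 34.

125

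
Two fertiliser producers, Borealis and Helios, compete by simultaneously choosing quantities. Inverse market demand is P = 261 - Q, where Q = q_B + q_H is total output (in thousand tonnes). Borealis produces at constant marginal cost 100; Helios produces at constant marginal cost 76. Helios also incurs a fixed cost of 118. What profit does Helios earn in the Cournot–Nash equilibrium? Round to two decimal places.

Borealis's profit: π_B = (261 - Q)q_B - (100q_B). Setting ∂π_B/∂q_B = 0: 161 - 2q_B - (q_H) = 0.
Helios's profit: π_H = (261 - Q)q_H - (76q_H). Setting ∂π_H/∂q_H = 0: 185 - 2q_H - (q_B) = 0.
Best responses: q_B = (161 - q_H)/2, q_H = (185 - q_B)/2.
Substituting one into the other gives q_B = 137/3 and q_H = 209/3.
Price P = 261 - 346/3 = 437/3.
Helios's profit: (437/3 - 76)·(209/3) - 118 = 4735.4444.

4735.44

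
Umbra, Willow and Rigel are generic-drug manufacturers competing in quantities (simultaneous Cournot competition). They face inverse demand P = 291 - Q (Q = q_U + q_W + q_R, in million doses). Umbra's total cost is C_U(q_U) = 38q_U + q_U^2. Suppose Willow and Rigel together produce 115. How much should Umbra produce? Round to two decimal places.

34.50

With rivals' combined output fixed at 115, Umbra's profit is π_U = (291 - 115 - q_U)q_U - (38q_U + q_U²) = (176 - q_U)q_U - (38q_U + q_U²).
∂π_U/∂q_U = 138 - 4q_U = 0, so q_U = 69/2.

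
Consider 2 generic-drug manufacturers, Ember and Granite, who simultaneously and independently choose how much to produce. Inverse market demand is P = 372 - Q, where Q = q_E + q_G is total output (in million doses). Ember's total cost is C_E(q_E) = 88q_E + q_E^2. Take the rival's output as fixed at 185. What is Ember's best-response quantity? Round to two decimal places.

With the rival's output fixed at 185, Ember's profit is π_E = (372 - 185 - q_E)q_E - (88q_E + q_E²) = (187 - q_E)q_E - (88q_E + q_E²).
∂π_E/∂q_E = 99 - 4q_E = 0, so q_E = 99/4.

24.75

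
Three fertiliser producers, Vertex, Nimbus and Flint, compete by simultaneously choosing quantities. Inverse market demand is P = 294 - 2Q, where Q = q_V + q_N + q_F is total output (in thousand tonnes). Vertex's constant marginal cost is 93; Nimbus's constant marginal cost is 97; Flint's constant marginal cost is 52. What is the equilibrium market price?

Vertex's profit: π_V = (294 - 2Q)q_V - (93q_V). Setting ∂π_V/∂q_V = 0: 201 - 4q_V - 2(q_N + q_F) = 0.
Nimbus's profit: π_N = (294 - 2Q)q_N - (97q_N). Setting ∂π_N/∂q_N = 0: 197 - 4q_N - 2(q_V + q_F) = 0.
Flint's first-order condition: 242 - 4q_F - 2(q_V + q_N) = 0.
Adding the 3 conditions: 640 − 4Q − 4Q = 0, i.e. Q = 80.
Back-substituting: q_V = (201 − 160)/2 = 41/2, q_N = (197 − 160)/2 = 37/2, q_F = (242 − 160)/2 = 41.
Total output Q = 80, so price P = 294 - 2·80 = 134.

134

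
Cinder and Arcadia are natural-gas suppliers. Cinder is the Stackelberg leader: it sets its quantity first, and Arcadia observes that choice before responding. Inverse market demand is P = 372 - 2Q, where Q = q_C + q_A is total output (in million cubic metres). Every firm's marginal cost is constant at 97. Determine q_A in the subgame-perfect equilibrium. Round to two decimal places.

34.38

Solve by backward induction. Given q_C, the follower Arcadia maximises π_A = (372 - 2q_C - 2q_A)q_A - 97q_A.
Setting the follower's marginal profit to zero, 275 - 2q_C - 4q_A = 0, i.e. q_A = (275 - 2q_C)/4.
Cinder substitutes q_A(q_C) into its own profit: π_C = q_C(372 - 2q_C - (275 - 2q_C)/2) - 97q_C = (469/2 - q_C)q_C - 97q_C.
Leader FOC: 275/2 - 2q_C = 0, so q_C = 275/4.
Then q_A = (275 - 2·(275/4))/4 = 275/8.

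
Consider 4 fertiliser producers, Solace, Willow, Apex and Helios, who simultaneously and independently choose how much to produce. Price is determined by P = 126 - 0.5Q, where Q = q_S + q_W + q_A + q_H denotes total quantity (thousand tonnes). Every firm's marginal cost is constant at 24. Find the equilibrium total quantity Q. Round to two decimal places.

Each firm earns π_i = (126 - 0.5Q)q_i - 24q_i.
First-order condition (treating rivals' output as given): 102 - q_i - (1/2)·Σ_{j≠i} q_j = 0.
With identical firms every q_j equals q_i, so Σ_{j≠i} q_j = 3q_i and 102 = (5/2)q_i, giving q_i = 204/5.
Total output Q = 204/5 + 204/5 + 204/5 + 204/5 = 816/5.

163.20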